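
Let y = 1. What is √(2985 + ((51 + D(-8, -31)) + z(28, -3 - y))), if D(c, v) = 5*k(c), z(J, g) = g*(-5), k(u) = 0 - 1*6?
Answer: √3026 ≈ 55.009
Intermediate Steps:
k(u) = -6 (k(u) = 0 - 6 = -6)
z(J, g) = -5*g
D(c, v) = -30 (D(c, v) = 5*(-6) = -30)
√(2985 + ((51 + D(-8, -31)) + z(28, -3 - y))) = √(2985 + ((51 - 30) - 5*(-3 - 1*1))) = √(2985 + (21 - 5*(-3 - 1))) = √(2985 + (21 - 5*(-4))) = √(2985 + (21 + 20)) = √(2985 + 41) = √3026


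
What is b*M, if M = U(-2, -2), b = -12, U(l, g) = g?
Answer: 24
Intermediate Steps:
M = -2
b*M = -12*(-2) = 24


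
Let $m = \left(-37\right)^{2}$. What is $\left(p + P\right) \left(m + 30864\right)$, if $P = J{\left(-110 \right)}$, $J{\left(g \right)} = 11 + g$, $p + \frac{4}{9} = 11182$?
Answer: $\frac{3215016119}{9} \approx 3.5722 \cdot 10^{8}$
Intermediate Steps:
$p = \frac{100634}{9}$ ($p = - \frac{4}{9} + 11182 = \frac{100634}{9} \approx 11182.0$)
$P = -99$ ($P = 11 - 110 = -99$)
$m = 1369$
$\left(p + P\right) \left(m + 30864\right) = \left(\frac{100634}{9} - 99\right) \left(1369 + 30864\right) = \frac{99743}{9} \cdot 32233 = \frac{3215016119}{9}$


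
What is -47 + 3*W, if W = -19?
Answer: -104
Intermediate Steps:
-47 + 3*W = -47 + 3*(-19) = -47 - 57 = -104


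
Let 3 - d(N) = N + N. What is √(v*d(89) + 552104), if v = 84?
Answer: 2*√134351 ≈ 733.08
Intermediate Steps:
d(N) = 3 - 2*N (d(N) = 3 - (N + N) = 3 - 2*N)
√(v*d(89) + 552104) = √(84*(3 - 2*89) + 552104) = √(84*(3 - 178) + 552104) = √(84*(-175) + 552104) = √(-14700 + 552104) = √537404 = 2*√134351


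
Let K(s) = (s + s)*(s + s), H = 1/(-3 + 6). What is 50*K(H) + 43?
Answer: 587/9 ≈ 65.222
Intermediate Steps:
H = ⅓ (H = 1/3 = ⅓ ≈ 0.33333)
K(s) = 4*s² (K(s) = (2*s)*(2*s) = 4*s²)
50*K(H) + 43 = 50*(4*(⅓)²) + 43 = 50*(4*(⅑)) + 43 = 50*(4/9) + 43 = 200/9 + 43 = 587/9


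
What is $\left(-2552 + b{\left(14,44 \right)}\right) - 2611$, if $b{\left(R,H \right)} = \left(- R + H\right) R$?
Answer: $-4743$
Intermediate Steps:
$b{\left(R,H \right)} = R \left(H - R\right)$ ($b{\left(R,H \right)} = \left(H - R\right) R = R \left(H - R\right)$)
$\left(-2552 + b{\left(14,44 \right)}\right) - 2611 = \left(-2552 + 14 \left(44 - 14\right)\right) - 2611 = \left(-2552 + 14 \cdot 30\right) - 2611 = \left(-2552 + 420\right) - 2611 = -2132 - 2611 = -4743$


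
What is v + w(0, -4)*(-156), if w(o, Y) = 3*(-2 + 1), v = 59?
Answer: 527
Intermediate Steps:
w(o, Y) = -3 (w(o, Y) = 3*(-1) = -3)
v + w(0, -4)*(-156) = 59 - 3*(-156) = 59 + 468 = 527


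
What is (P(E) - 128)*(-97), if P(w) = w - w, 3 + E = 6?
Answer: 12416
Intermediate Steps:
E = 3 (E = -3 + 6 = 3)
P(w) = 0
(P(E) - 128)*(-97) = (0 - 128)*(-97) = -128*(-97) = 12416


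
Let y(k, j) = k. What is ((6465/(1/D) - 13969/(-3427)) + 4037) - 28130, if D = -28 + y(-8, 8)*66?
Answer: -12401041322/3427 ≈ -3.6186e+6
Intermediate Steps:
D = -556 (D = -28 - 8*66 = -28 - 528 = -556)
((6465/(1/D) - 13969/(-3427)) + 4037) - 28130 = ((6465/(1/(-556)) - 13969/(-3427)) + 4037) - 28130 = ((6465/(-1/556) - 13969*(-1/3427)) + 4037) - 28130 = ((6465*(-556) + 13969/3427) + 4037) - 28130 = ((-3594540 + 13969/3427) + 4037) - 28130 = (-12318474611/3427 + 4037) - 28130 = -12304639812/3427 - 28130 = -12401041322/3427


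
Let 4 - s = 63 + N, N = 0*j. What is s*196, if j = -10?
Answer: -11564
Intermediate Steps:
N = 0 (N = 0*(-10) = 0)
s = -59 (s = 4 - (63 + 0) = 4 - 1*63 = 4 - 63 = -59)
s*196 = -59*196 = -11564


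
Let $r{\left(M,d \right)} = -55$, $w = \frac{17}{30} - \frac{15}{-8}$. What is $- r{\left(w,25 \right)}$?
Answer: $55$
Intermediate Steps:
$w = \frac{293}{120}$ ($w = 17 \cdot \frac{1}{30} - - \frac{15}{8} = \frac{17}{30} + \frac{15}{8} = \frac{293}{120} \approx 2.4417$)
$- r{\left(w,25 \right)} = \left(-1\right) \left(-55\right) = 55$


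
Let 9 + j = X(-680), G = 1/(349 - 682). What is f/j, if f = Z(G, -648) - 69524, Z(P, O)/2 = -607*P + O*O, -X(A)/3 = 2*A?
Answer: 256505786/1355643 ≈ 189.21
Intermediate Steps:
X(A) = -6*A
G = -1/333 (G = 1/(-333) = -1/333 ≈ -0.0030030)
Z(P, O) = -1214*P + 2*O² (Z(P, O) = 2*(-607*P + O*O) = 2*(-607*P + O²) = 2*(O² - 607*P) = -1214*P + 2*O²)
f = 256505786/333 (f = (-1214*(-1/333) + 2*(-648)²) - 69524 = (1214/333 + 2*419904) - 69524 = (1214/333 + 839808) - 69524 = 279657278/333 - 69524 = 256505786/333 ≈ 7.7029e+5)
j = 4071 (j = -9 - 6*(-680) = -9 + 4080 = 4071)
f/j = (256505786/333)/4071 = (256505786/333)*(1/4071) = 256505786/1355643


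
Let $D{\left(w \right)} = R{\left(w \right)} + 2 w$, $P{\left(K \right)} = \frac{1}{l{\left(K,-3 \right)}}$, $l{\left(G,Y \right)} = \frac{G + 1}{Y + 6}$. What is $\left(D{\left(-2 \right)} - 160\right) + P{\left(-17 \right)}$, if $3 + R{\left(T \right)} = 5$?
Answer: $- \frac{2595}{16} \approx -162.19$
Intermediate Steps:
$R{\left(T \right)} = 2$ ($R{\left(T \right)} = -3 + 5 = 2$)
$l{\left(G,Y \right)} = \frac{1 + G}{6 + Y}$
$P{\left(K \right)} = \frac{1}{\frac{1}{3} + \frac{K}{3}}$ ($P{\left(K \right)} = \frac{1}{\frac{1}{6 - 3} \left(1 + K\right)} = \frac{1}{\frac{1}{3} \left(1 + K\right)} = \frac{1}{\frac{1}{3} + \frac{K}{3}}$)
$D{\left(w \right)} = 2 + 2 w$
$\left(D{\left(-2 \right)} - 160\right) + P{\left(-17 \right)} = \left(\left(2 + 2 \left(-2\right)\right) - 160\right) + \frac{3}{1 - 17} = \left(\left(2 - 4\right) - 160\right) + \frac{3}{-16} = \left(-2 - 160\right) + 3 \left(- \frac{1}{16}\right) = -162 - \frac{3}{16} = - \frac{2595}{16}$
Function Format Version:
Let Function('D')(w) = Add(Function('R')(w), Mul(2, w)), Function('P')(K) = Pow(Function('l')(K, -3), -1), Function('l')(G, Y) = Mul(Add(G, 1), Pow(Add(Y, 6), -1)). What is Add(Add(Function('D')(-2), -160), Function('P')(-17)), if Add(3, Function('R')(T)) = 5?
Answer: Rational(-2595, 16) ≈ -162.19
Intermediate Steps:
Function('R')(T) = 2 (Function('R')(T) = Add(-3, 5) = 2)
Function('l')(G, Y) = Mul(Pow(Add(6, Y), -1), Add(1, G)) (Function('l')(G, Y) = Mul(Add(1, G), Pow(Add(6, Y), -1)) = Mul(Pow(Add(6, Y), -1), Add(1, G)))
Function('P')(K) = Pow(Add(Rational(1, 3), Mul(Rational(1, 3), K)), -1) (Function('P')(K) = Pow(Mul(Pow(Add(6, -3), -1), Add(1, K)), -1) = Pow(Mul(Pow(3, -1), Add(1, K)), -1) = Pow(Mul(Rational(1, 3), Add(1, K)), -1) = Pow(Add(Rational(1, 3), Mul(Rational(1, 3), K)), -1))
Function('D')(w) = Add(2, Mul(2, w))
Add(Add(Function('D')(-2), -160), Function('P')(-17)) = Add(Add(Add(2, Mul(2, -2)), -160), Mul(3, Pow(Add(1, -17), -1))) = Add(Add(Add(2, -4), -160), Mul(3, Pow(-16, -1))) = Add(Add(-2, -160), Mul(3, Rational(-1, 16))) = Add(-162, Rational(-3, 16)) = Rational(-2595, 16)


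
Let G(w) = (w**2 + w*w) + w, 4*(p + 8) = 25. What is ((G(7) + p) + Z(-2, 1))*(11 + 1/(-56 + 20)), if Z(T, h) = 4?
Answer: 56485/48 ≈ 1176.8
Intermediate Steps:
p = -7/4 (p = -8 + (1/4)*25 = -8 + 25/4 = -7/4 ≈ -1.7500)
G(w) = w + 2*w**2 (G(w) = (w**2 + w**2) + w = 2*w**2 + w = w + 2*w**2)
((G(7) + p) + Z(-2, 1))*(11 + 1/(-56 + 20)) = ((7*(1 + 2*7) - 7/4) + 4)*(11 + 1/(-56 + 20)) = ((7*(1 + 14) - 7/4) + 4)*(11 + 1/(-36)) = ((7*15 - 7/4) + 4)*(11 - 1/36) = ((105 - 7/4) + 4)*(395/36) = (413/4 + 4)*(395/36) = (429/4)*(395/36) = 56485/48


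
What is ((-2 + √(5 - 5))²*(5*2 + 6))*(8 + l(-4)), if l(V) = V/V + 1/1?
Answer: 640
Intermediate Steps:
l(V) = 2 (l(V) = 1 + 1*1 = 1 + 1 = 2)
((-2 + √(5 - 5))²*(5*2 + 6))*(8 + l(-4)) = ((-2 + √(5 - 5))²*(5*2 + 6))*(8 + 2) = ((-2 + √0)²*(10 + 6))*10 = ((-2 + 0)²*16)*10 = ((-2)²*16)*10 = (4*16)*10 = 64*10 = 640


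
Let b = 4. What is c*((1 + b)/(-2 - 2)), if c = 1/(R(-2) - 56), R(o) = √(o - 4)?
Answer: 35/1571 + 5*I*√6/12568 ≈ 0.022279 + 0.00097449*I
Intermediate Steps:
R(o) = √(-4 + o)
c = 1/(-56 + I*√6) (c = 1/(√(-4 - 2) - 56) = 1/(√(-6) - 56) = 1/(I*√6 - 56) = 1/(-56 + I*√6) ≈ -0.017823 - 0.0007796*I)
c*((1 + b)/(-2 - 2)) = (-28/1571 - I*√6/3142)*((1 + 4)/(-2 - 2)) = (-28/1571 - I*√6/3142)*(5/(-4)) = (-28/1571 - I*√6/3142)*(5*(-¼)) = (-28/1571 - I*√6/3142)*(-5/4) = 35/1571 + 5*I*√6/12568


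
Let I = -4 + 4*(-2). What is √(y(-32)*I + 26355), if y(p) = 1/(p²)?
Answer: 3*√749653/16 ≈ 162.34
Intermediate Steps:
I = -12 (I = -4 - 8 = -12)
y(p) = p⁻²
√(y(-32)*I + 26355) = √(-12/(-32)² + 26355) = √((1/1024)*(-12) + 26355) = √(-3/256 + 26355) = √(6746877/256) = 3*√749653/16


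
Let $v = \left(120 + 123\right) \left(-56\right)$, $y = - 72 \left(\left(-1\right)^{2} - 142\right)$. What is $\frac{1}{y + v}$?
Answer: $- \frac{1}{3456} \approx -0.00028935$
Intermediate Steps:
$y = 10152$ ($y = - 72 \left(1 - 142\right) = \left(-72\right) \left(-141\right) = 10152$)
$v = -13608$ ($v = 243 \left(-56\right) = -13608$)
$\frac{1}{y + v} = \frac{1}{10152 - 13608} = \frac{1}{-3456} = - \frac{1}{3456}$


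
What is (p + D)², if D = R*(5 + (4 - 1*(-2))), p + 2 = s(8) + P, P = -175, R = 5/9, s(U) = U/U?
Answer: 2337841/81 ≈ 28862.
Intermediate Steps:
s(U) = 1
R = 5/9 (R = 5*(⅑) = 5/9 ≈ 0.55556)
p = -176 (p = -2 + (1 - 175) = -2 - 174 = -176)
D = 55/9 (D = 5*(5 + (4 - 1*(-2)))/9 = 5*(5 + (4 + 2))/9 = 5*(5 + 6)/9 = (5/9)*11 = 55/9 ≈ 6.1111)
(p + D)² = (-176 + 55/9)² = (-1529/9)² = 2337841/81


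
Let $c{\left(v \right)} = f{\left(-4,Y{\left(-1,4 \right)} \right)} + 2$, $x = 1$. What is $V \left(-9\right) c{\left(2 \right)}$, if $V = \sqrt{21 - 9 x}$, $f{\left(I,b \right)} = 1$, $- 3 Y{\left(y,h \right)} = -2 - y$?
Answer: $- 54 \sqrt{3} \approx -93.531$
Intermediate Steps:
$Y{\left(y,h \right)} = \frac{2}{3} + \frac{y}{3}$ ($Y{\left(y,h \right)} = - \frac{-2 - y}{3} = \frac{2}{3} + \frac{y}{3}$)
$c{\left(v \right)} = 3$ ($c{\left(v \right)} = 1 + 2 = 3$)
$V = 2 \sqrt{3}$ ($V = \sqrt{21 - 9} = \sqrt{12} = 2 \sqrt{3} \approx 3.4641$)
$V \left(-9\right) c{\left(2 \right)} = 2 \sqrt{3} \left(-9\right) 3 = - 18 \sqrt{3} \cdot 3 = - 54 \sqrt{3}$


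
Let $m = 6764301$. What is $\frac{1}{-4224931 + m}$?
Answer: $\frac{1}{2539370} \approx 3.938 \cdot 10^{-7}$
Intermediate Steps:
$\frac{1}{-4224931 + m} = \frac{1}{-4224931 + 6764301} = \frac{1}{2539370}$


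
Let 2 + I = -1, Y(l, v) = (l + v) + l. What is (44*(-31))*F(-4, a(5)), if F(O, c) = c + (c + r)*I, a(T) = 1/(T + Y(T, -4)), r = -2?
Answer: -7936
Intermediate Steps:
Y(l, v) = v + 2*l
I = -3 (I = -2 - 1 = -3)
a(T) = 1/(-4 + 3*T) (a(T) = 1/(T + (-4 + 2*T)) = 1/(-4 + 3*T))
F(O, c) = 6 - 2*c (F(O, c) = c + (c - 2)*(-3) = c + (-2 + c)*(-3) = c + (6 - 3*c) = 6 - 2*c)
(44*(-31))*F(-4, a(5)) = (44*(-31))*(6 - 2/(-4 + 3*5)) = -1364*(6 - 2/(-4 + 15)) = -1364*(6 - 2/11) = -1364*64/11 = -7936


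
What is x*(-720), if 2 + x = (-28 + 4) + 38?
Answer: -8640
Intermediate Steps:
x = 12 (x = -2 + ((-28 + 4) + 38) = -2 + (-24 + 38) = -2 + 14 = 12)
x*(-720) = 12*(-720) = -8640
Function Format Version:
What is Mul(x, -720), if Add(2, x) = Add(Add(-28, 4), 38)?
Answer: -8640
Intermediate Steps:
x = 12 (x = Add(-2, Add(Add(-28, 4), 38)) = Add(-2, Add(-24, 38)) = Add(-2, 14) = 12)
Mul(x, -720) = Mul(12, -720) = -8640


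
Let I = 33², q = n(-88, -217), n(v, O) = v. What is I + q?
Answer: 1001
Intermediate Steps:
q = -88
I = 1089
I + q = 1089 - 88 = 1001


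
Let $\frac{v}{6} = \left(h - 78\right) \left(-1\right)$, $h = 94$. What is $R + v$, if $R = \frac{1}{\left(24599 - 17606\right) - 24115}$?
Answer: $- \frac{1643713}{17122} \approx -96.0$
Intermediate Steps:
$v = -96$ ($v = 6 \left(94 - 78\right) \left(-1\right) = 6 \cdot 16 \left(-1\right) = 6 \left(-16\right) = -96$)
$R = - \frac{1}{17122}$ ($R = \frac{1}{6993 - 24115} = \frac{1}{-17122} = - \frac{1}{17122} \approx -5.8404 \cdot 10^{-5}$)
$R + v = - \frac{1}{17122} - 96 = - \frac{1643713}{17122}$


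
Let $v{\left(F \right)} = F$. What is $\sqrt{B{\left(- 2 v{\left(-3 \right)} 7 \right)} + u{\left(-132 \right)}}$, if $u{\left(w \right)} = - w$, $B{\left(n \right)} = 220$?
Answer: $4 \sqrt{22} \approx 18.762$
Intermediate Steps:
$\sqrt{B{\left(- 2 v{\left(-3 \right)} 7 \right)} + u{\left(-132 \right)}} = \sqrt{220 - -132} = \sqrt{220 + 132} = \sqrt{352} = 4 \sqrt{22}$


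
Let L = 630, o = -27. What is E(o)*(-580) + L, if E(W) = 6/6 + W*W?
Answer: -422770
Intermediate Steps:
E(W) = 1 + W² (E(W) = 6*(⅙) + W² = 1 + W²)
E(o)*(-580) + L = (1 + (-27)²)*(-580) + 630 = (1 + 729)*(-580) + 630 = 730*(-580) + 630 = -423400 + 630 = -422770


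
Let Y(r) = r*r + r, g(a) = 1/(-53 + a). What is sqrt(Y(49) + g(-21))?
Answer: sqrt(13416126)/74 ≈ 49.497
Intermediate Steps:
Y(r) = r + r**2 (Y(r) = r**2 + r = r + r**2)
sqrt(Y(49) + g(-21)) = sqrt(49*(1 + 49) + 1/(-53 - 21)) = sqrt(49*50 + 1/(-74)) = sqrt(2450 - 1/74) = sqrt(181299/74) = sqrt(13416126)/74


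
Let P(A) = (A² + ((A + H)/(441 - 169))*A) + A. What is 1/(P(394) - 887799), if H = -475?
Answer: -136/99590941 ≈ -1.3656e-6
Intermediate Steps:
P(A) = A + A² + A*(-475/272 + A/272) (P(A) = (A² + ((A - 475)/(441 - 169))*A) + A = (A² + ((-475 + A)/272)*A) + A = (A² + ((-475 + A)*(1/272))*A) + A = (A² + (-475/272 + A/272)*A) + A = (A² + A*(-475/272 + A/272)) + A = A + A² + A*(-475/272 + A/272))
1/(P(394) - 887799) = 1/((7/272)*394*(-29 + 39*394) - 887799) = 1/((7/272)*394*(-29 + 15366) - 887799) = 1/((7/272)*394*15337 - 887799) = 1/(21149723/136 - 887799) = 1/(-99590941/136) = -136/99590941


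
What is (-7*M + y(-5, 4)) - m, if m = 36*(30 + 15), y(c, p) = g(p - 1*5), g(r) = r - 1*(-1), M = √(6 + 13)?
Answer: -1620 - 7*√19 ≈ -1650.5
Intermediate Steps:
M = √19 ≈ 4.3589
g(r) = 1 + r (g(r) = r + 1 = 1 + r)
y(c, p) = -4 + p (y(c, p) = 1 + (p - 1*5) = 1 + (p - 5) = 1 + (-5 + p) = -4 + p)
m = 1620 (m = 36*45 = 1620)
(-7*M + y(-5, 4)) - m = (-7*√19 + (-4 + 4)) - 1*1620 = (-7*√19 + 0) - 1620 = -7*√19 - 1620 = -1620 - 7*√19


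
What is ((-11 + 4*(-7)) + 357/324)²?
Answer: 16752649/11664 ≈ 1436.3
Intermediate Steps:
((-11 + 4*(-7)) + 357/324)² = ((-11 - 28) + 357*(1/324))² = (-39 + 119/108)² = (-4093/108)² = 16752649/11664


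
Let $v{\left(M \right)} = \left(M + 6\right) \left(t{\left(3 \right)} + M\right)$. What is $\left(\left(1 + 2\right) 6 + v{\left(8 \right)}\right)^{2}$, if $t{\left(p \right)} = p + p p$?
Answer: $88804$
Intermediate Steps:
$t{\left(p \right)} = p + p^{2}$
$v{\left(M \right)} = \left(6 + M\right) \left(12 + M\right)$ ($v{\left(M \right)} = \left(M + 6\right) \left(3 \left(1 + 3\right) + M\right) = \left(6 + M\right) \left(3 \cdot 4 + M\right) = \left(6 + M\right) \left(12 + M\right)$)
$\left(\left(1 + 2\right) 6 + v{\left(8 \right)}\right)^{2} = \left(\left(1 + 2\right) 6 + \left(72 + 8^{2} + 18 \cdot 8\right)\right)^{2} = \left(3 \cdot 6 + \left(72 + 64 + 144\right)\right)^{2} = \left(18 + 280\right)^{2} = 298^{2} = 88804$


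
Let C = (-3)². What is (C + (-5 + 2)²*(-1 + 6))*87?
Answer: 4698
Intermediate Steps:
C = 9
(C + (-5 + 2)²*(-1 + 6))*87 = (9 + (-5 + 2)²*(-1 + 6))*87 = (9 + (-3)²*5)*87 = (9 + 9*5)*87 = (9 + 45)*87 = 54*87 = 4698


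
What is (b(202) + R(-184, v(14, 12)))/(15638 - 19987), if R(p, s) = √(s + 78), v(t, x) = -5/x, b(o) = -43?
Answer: 43/4349 - 7*√57/26094 ≈ 0.0078620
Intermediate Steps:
R(p, s) = √(78 + s)
(b(202) + R(-184, v(14, 12)))/(15638 - 19987) = (-43 + √(78 - 5/12))/(15638 - 19987) = (-43 + √(78 - 5*1/12))/(-4349) = (-43 + √(78 - 5/12))*(-1/4349) = (-43 + √(931/12))*(-1/4349) = (-43 + 7*√57/6)*(-1/4349) = 43/4349 - 7*√57/26094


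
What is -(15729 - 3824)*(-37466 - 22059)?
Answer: 708645125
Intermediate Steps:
-(15729 - 3824)*(-37466 - 22059) = -11905*(-59525) = -1*(-708645125) = 708645125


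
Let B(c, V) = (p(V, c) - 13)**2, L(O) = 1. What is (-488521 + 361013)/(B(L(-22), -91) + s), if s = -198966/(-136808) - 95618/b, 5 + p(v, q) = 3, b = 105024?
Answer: -114503167341696/202540166315 ≈ -565.34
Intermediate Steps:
p(v, q) = -2 (p(v, q) = -5 + 3 = -2)
s = 488431115/898007712 (s = -198966/(-136808) - 95618/105024 = -198966*(-1/136808) - 95618*1/105024 = 99483/68404 - 47809/52512 = 488431115/898007712 ≈ 0.54391)
B(c, V) = 225 (B(c, V) = (-2 - 13)**2 = (-15)**2 = 225)
(-488521 + 361013)/(B(L(-22), -91) + s) = (-488521 + 361013)/(225 + 488431115/898007712) = -127508/202540166315/898007712 = -127508*898007712/202540166315 = -114503167341696/202540166315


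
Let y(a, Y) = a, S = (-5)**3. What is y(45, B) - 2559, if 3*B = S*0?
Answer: -2514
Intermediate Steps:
S = -125
B = 0 (B = (-125*0)/3 = (1/3)*0 = 0)
y(45, B) - 2559 = 45 - 2559 = -2514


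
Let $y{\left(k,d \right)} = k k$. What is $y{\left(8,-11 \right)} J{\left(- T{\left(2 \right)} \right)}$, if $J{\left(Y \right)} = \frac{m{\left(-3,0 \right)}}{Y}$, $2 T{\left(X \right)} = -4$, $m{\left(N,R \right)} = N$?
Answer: $-96$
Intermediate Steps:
$y{\left(k,d \right)} = k^{2}$
$T{\left(X \right)} = -2$ ($T{\left(X \right)} = \frac{1}{2} \left(-4\right) = -2$)
$J{\left(Y \right)} = - \frac{3}{Y}$
$y{\left(8,-11 \right)} J{\left(- T{\left(2 \right)} \right)} = 8^{2} \left(- \frac{3}{\left(-1\right) \left(-2\right)}\right) = 64 \left(- \frac{3}{2}\right) = -96$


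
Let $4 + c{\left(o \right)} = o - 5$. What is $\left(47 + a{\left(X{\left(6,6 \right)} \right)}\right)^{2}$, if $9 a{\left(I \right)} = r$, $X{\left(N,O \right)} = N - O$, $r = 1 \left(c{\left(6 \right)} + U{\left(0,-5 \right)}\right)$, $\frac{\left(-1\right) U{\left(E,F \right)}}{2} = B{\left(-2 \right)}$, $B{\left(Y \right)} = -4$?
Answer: $\frac{183184}{81} \approx 2261.5$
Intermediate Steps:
$c{\left(o \right)} = -9 + o$ ($c{\left(o \right)} = -4 + \left(o - 5\right) = -4 + \left(-5 + o\right) = -9 + o$)
$U{\left(E,F \right)} = 8$ ($U{\left(E,F \right)} = \left(-2\right) \left(-4\right) = 8$)
$r = 5$ ($r = 1 \left(\left(-9 + 6\right) + 8\right) = 1 \left(-3 + 8\right) = 1 \cdot 5 = 5$)
$a{\left(I \right)} = \frac{5}{9}$ ($a{\left(I \right)} = \frac{1}{9} \cdot 5 = \frac{5}{9}$)
$\left(47 + a{\left(X{\left(6,6 \right)} \right)}\right)^{2} = \left(47 + \frac{5}{9}\right)^{2} = \left(\frac{428}{9}\right)^{2} = \frac{183184}{81}$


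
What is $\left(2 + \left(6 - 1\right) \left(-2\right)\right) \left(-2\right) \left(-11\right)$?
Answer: $-176$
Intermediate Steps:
$\left(2 + \left(6 - 1\right) \left(-2\right)\right) \left(-2\right) \left(-11\right) = \left(2 + 5 \left(-2\right)\right) \left(-2\right) \left(-11\right) = \left(2 - 10\right) \left(-2\right) \left(-11\right) = \left(-8\right) \left(-2\right) \left(-11\right) = 16 \left(-11\right) = -176$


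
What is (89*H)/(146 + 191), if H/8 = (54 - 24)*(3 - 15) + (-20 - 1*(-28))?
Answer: -250624/337 ≈ -743.69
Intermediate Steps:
H = -2816 (H = 8*((54 - 24)*(3 - 15) + (-20 - 1*(-28))) = 8*(30*(-12) + (-20 + 28)) = 8*(-360 + 8) = 8*(-352) = -2816)
(89*H)/(146 + 191) = (89*(-2816))/(146 + 191) = -250624/337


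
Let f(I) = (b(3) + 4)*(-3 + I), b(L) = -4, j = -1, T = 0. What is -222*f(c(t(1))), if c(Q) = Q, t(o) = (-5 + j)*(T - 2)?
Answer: 0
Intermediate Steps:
t(o) = 12 (t(o) = (-5 - 1)*(0 - 2) = -6*(-2) = 12)
f(I) = 0 (f(I) = (-4 + 4)*(-3 + I) = 0*(-3 + I) = 0)
-222*f(c(t(1))) = -222*0 = 0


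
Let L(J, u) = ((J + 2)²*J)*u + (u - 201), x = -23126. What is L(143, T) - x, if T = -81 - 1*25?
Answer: -318674131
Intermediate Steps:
T = -106 (T = -81 - 25 = -106)
L(J, u) = -201 + u + J*u*(2 + J)² (L(J, u) = ((2 + J)²*J)*u + (-201 + u) = (J*(2 + J)²)*u + (-201 + u) = J*u*(2 + J)² + (-201 + u) = -201 + u + J*u*(2 + J)²)
L(143, T) - x = (-201 - 106 + 143*(-106)*(2 + 143)²) - 1*(-23126) = (-201 - 106 + 143*(-106)*145²) + 23126 = (-201 - 106 + 143*(-106)*21025) + 23126 = (-201 - 106 - 318696950) + 23126 = -318697257 + 23126 = -318674131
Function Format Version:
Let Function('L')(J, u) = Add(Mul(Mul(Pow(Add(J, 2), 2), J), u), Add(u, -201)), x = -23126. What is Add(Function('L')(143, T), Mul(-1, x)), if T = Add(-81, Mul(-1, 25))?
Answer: -318674131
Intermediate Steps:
T = -106 (T = Add(-81, -25) = -106)
Function('L')(J, u) = Add(-201, u, Mul(J, u, Pow(Add(2, J), 2))) (Function('L')(J, u) = Add(Mul(Mul(Pow(Add(2, J), 2), J), u), Add(-201, u)) = Add(Mul(Mul(J, Pow(Add(2, J), 2)), u), Add(-201, u)) = Add(Mul(J, u, Pow(Add(2, J), 2)), Add(-201, u)) = Add(-201, u, Mul(J, u, Pow(Add(2, J), 2))))
Add(Function('L')(143, T), Mul(-1, x)) = Add(Add(-201, -106, Mul(143, -106, Pow(Add(2, 143), 2))), Mul(-1, -23126)) = Add(Add(-201, -106, Mul(143, -106, Pow(145, 2))), 23126) = Add(Add(-201, -106, Mul(143, -106, 21025)), 23126) = Add(Add(-201, -106, -318696950), 23126) = Add(-318697257, 23126) = -318674131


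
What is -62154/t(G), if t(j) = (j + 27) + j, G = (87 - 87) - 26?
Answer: 62154/25 ≈ 2486.2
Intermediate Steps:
G = -26 (G = 0 - 26 = -26)
t(j) = 27 + 2*j (t(j) = (27 + j) + j = 27 + 2*j)
-62154/t(G) = -62154/(27 + 2*(-26)) = -62154/(27 - 52) = -62154/(-25) = -62154*(-1/25) = 62154/25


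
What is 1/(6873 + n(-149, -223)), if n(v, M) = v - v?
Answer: 1/6873 ≈ 0.00014550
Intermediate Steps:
n(v, M) = 0
1/(6873 + n(-149, -223)) = 1/(6873 + 0) = 1/6873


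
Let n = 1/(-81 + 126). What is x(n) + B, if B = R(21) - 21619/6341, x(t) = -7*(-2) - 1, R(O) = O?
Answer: 193975/6341 ≈ 30.591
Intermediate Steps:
n = 1/45 ≈ 0.022222
x(t) = 13 (x(t) = 14 - 1 = 13)
B = 111542/6341 (B = 21 - 21619/6341 = 111542/6341 ≈ 17.591)
x(n) + B = 13 + 111542/6341 = 193975/6341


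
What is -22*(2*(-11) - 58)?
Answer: 1760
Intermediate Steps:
-22*(2*(-11) - 58) = -22*(-22 - 58) = -22*(-80) = 1760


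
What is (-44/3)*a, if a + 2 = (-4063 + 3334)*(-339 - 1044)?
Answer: -44361020/3 ≈ -1.4787e+7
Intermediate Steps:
a = 1008205 (a = -2 + (-4063 + 3334)*(-339 - 1044) = -2 - 729*(-1383) = -2 + 1008207 = 1008205)
(-44/3)*a = -44/3*1008205 = -44361020/3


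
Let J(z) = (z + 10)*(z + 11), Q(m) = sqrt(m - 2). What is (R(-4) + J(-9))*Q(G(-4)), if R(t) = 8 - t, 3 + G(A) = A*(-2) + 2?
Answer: 14*sqrt(5) ≈ 31.305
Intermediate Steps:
G(A) = -1 - 2*A (G(A) = -3 + (A*(-2) + 2) = -3 + (-2*A + 2) = -3 + (2 - 2*A) = -1 - 2*A)
Q(m) = sqrt(-2 + m)
J(z) = (10 + z)*(11 + z)
(R(-4) + J(-9))*Q(G(-4)) = ((8 - 1*(-4)) + (110 + (-9)**2 + 21*(-9)))*sqrt(-2 + (-1 - 2*(-4))) = ((8 + 4) + (110 + 81 - 189))*sqrt(-2 + (-1 + 8)) = (12 + 2)*sqrt(-2 + 7) = 14*sqrt(5)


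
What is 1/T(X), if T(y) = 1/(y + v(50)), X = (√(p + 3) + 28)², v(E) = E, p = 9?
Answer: 846 + 112*√3 ≈ 1040.0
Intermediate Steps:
X = (28 + 2*√3)² (X = (√(9 + 3) + 28)² = (√12 + 28)² = (2*√3 + 28)² = (28 + 2*√3)² ≈ 989.99)
T(y) = 1/(50 + y) (T(y) = 1/(y + 50) = 1/(50 + y))
1/T(X) = 1/(1/(50 + (796 + 112*√3))) = 1/(1/(846 + 112*√3)) = 846 + 112*√3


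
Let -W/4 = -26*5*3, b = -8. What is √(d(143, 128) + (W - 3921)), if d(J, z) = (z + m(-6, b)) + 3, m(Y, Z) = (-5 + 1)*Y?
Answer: I*√2206 ≈ 46.968*I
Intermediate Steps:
m(Y, Z) = -4*Y
d(J, z) = 27 + z (d(J, z) = (z - 4*(-6)) + 3 = (z + 24) + 3 = (24 + z) + 3 = 27 + z)
W = 1560 (W = -4*(-26*5)*3 = -(-520)*3 = -4*(-390) = 1560)
√(d(143, 128) + (W - 3921)) = √((27 + 128) + (1560 - 3921)) = √(155 - 2361) = √(-2206) = I*√2206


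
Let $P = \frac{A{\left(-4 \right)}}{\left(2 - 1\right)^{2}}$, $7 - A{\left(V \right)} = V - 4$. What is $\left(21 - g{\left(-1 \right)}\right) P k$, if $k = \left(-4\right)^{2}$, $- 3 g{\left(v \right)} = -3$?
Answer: $4800$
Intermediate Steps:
$g{\left(v \right)} = 1$ ($g{\left(v \right)} = \left(- \frac{1}{3}\right) \left(-3\right) = 1$)
$A{\left(V \right)} = 11 - V$ ($A{\left(V \right)} = 7 - \left(V - 4\right) = 7 - \left(-4 + V\right) = 11 - V$)
$k = 16$
$P = 15$ ($P = \frac{11 - -4}{\left(2 - 1\right)^{2}} = \frac{11 + 4}{1^{2}} = \frac{15}{1} = 15 \cdot 1 = 15$)
$\left(21 - g{\left(-1 \right)}\right) P k = \left(21 - 1\right) 15 \cdot 16 = 20 \cdot 15 \cdot 16 = 300 \cdot 16 = 4800$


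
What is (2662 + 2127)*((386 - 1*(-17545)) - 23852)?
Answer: -28355669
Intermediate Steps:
(2662 + 2127)*((386 - 1*(-17545)) - 23852) = 4789*((386 + 17545) - 23852) = 4789*(17931 - 23852) = 4789*(-5921) = -28355669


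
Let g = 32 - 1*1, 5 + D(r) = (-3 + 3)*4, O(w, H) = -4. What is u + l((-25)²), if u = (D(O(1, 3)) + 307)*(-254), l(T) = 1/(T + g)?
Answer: -50320447/656 ≈ -76708.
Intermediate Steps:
D(r) = -5 (D(r) = -5 + (-3 + 3)*4 = -5 + 0*4 = -5 + 0 = -5)
g = 31 (g = 32 - 1 = 31)
l(T) = 1/(31 + T) (l(T) = 1/(T + 31) = 1/(31 + T))
u = -76708 (u = (-5 + 307)*(-254) = 302*(-254) = -76708)
u + l((-25)²) = -76708 + 1/(31 + (-25)²) = -76708 + 1/(31 + 625) = -76708 + 1/656 = -50320447/656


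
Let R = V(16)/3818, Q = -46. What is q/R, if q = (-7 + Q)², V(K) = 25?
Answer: 10724762/25 ≈ 4.2899e+5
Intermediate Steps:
q = 2809 (q = (-7 - 46)² = (-53)² = 2809)
R = 25/3818 ≈ 0.0065479
q/R = 2809/(25/3818) = 2809*(3818/25) = 10724762/25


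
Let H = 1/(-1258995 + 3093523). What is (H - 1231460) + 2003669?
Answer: 1416639032353/1834528 ≈ 7.7221e+5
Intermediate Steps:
H = 1/1834528 ≈ 5.4510e-7
(H - 1231460) + 2003669 = (1/1834528 - 1231460) + 2003669 = -2259147850879/1834528 + 2003669 = 1416639032353/1834528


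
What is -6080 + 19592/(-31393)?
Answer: -190889032/31393 ≈ -6080.6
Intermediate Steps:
-6080 + 19592/(-31393) = -6080 + 19592*(-1/31393) = -6080 - 19592/31393 = -190889032/31393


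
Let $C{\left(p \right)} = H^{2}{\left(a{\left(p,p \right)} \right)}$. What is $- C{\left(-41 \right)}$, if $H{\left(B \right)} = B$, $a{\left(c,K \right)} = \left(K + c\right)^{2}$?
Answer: $-45212176$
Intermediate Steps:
$C{\left(p \right)} = 16 p^{4}$ ($C{\left(p \right)} = \left(\left(p + p\right)^{2}\right)^{2} = \left(\left(2 p\right)^{2}\right)^{2} = \left(4 p^{2}\right)^{2} = 16 p^{4}$)
$- C{\left(-41 \right)} = - 16 \left(-41\right)^{4} = - 16 \cdot 2825761 = \left(-1\right) 45212176 = -45212176$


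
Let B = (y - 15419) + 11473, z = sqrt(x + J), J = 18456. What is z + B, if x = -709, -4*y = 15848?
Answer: -7908 + sqrt(17747) ≈ -7774.8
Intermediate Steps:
y = -3962 (y = -1/4*15848 = -3962)
z = sqrt(17747) (z = sqrt(-709 + 18456) = sqrt(17747) ≈ 133.22)
B = -7908 (B = (-3962 - 15419) + 11473 = -19381 + 11473 = -7908)
z + B = sqrt(17747) - 7908 = -7908 + sqrt(17747)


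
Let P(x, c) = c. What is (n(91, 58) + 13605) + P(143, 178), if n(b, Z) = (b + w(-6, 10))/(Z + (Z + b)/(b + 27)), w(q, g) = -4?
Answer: 32131595/2331 ≈ 13784.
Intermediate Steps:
n(b, Z) = (-4 + b)/(Z + (Z + b)/(27 + b)) (n(b, Z) = (b - 4)/(Z + (Z + b)/(b + 27)) = (-4 + b)/(Z + (Z + b)/(27 + b)))
(n(91, 58) + 13605) + P(143, 178) = ((-108 + 91² + 23*91)/(91 + 28*58 + 58*91) + 13605) + 178 = ((-108 + 8281 + 2093)/(91 + 1624 + 5278) + 13605) + 178 = (10266/6993 + 13605) + 178 = ((1/6993)*10266 + 13605) + 178 = (3422/2331 + 13605) + 178 = 31716677/2331 + 178 = 32131595/2331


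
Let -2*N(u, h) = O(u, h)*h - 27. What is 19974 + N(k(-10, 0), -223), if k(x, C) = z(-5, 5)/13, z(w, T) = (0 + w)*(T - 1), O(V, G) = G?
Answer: -4877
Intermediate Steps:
z(w, T) = w*(-1 + T)
k(x, C) = -20/13 (k(x, C) = -5*(-1 + 5)/13 = -5*4*(1/13) = -20*1/13 = -20/13)
N(u, h) = 27/2 - h**2/2 (N(u, h) = -(h*h - 27)/2 = -(h**2 - 27)/2 = -(-27 + h**2)/2 = 27/2 - h**2/2)
19974 + N(k(-10, 0), -223) = 19974 + (27/2 - 1/2*(-223)**2) = 19974 + (27/2 - 1/2*49729) = 19974 + (27/2 - 49729/2) = 19974 - 24851 = -4877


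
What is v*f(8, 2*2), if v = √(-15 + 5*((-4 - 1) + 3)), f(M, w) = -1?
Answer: -5*I ≈ -5.0*I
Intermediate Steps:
v = 5*I (v = √(-15 + 5*(-5 + 3)) = √(-15 + 5*(-2)) = √(-15 - 10) = √(-25) = 5*I ≈ 5.0*I)
v*f(8, 2*2) = (5*I)*(-1) = -5*I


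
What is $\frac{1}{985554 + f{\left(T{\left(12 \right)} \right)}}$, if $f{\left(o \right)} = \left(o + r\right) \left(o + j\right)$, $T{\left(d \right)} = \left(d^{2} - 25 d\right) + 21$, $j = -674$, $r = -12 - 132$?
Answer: $\frac{1}{1211265} \approx 8.2558 \cdot 10^{-7}$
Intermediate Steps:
$r = -144$ ($r = -12 - 132 = -144$)
$T{\left(d \right)} = 21 + d^{2} - 25 d$
$f{\left(o \right)} = \left(-674 + o\right) \left(-144 + o\right)$ ($f{\left(o \right)} = \left(o - 144\right) \left(o - 674\right) = \left(-144 + o\right) \left(-674 + o\right) = \left(-674 + o\right) \left(-144 + o\right)$)
$\frac{1}{985554 + f{\left(T{\left(12 \right)} \right)}} = \frac{1}{985554 + \left(97056 + \left(21 + 12^{2} - 300\right)^{2} - 818 \left(21 + 12^{2} - 300\right)\right)} = \frac{1}{985554 + \left(97056 + \left(21 + 144 - 300\right)^{2} - 818 \left(21 + 144 - 300\right)\right)} = \frac{1}{985554 + \left(97056 + \left(-135\right)^{2} - -110430\right)} = \frac{1}{985554 + \left(97056 + 18225 + 110430\right)} = \frac{1}{985554 + 225711} = \frac{1}{1211265}$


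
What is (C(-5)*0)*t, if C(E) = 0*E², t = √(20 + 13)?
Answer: 0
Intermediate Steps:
t = √33 ≈ 5.7446
C(E) = 0
(C(-5)*0)*t = (0*0)*√33 = 0*√33 = 0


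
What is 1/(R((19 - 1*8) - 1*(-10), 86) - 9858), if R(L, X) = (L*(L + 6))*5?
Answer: -1/7023 ≈ -0.00014239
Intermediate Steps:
R(L, X) = 5*L*(6 + L) (R(L, X) = (L*(6 + L))*5 = 5*L*(6 + L))
1/(R((19 - 1*8) - 1*(-10), 86) - 9858) = 1/(5*((19 - 1*8) - 1*(-10))*(6 + ((19 - 1*8) - 1*(-10))) - 9858) = 1/(5*((19 - 8) + 10)*(6 + ((19 - 8) + 10)) - 9858) = 1/(5*(11 + 10)*(6 + (11 + 10)) - 9858) = 1/(5*21*(6 + 21) - 9858) = 1/(5*21*27 - 9858) = 1/(2835 - 9858) = 1/(-7023) = -1/7023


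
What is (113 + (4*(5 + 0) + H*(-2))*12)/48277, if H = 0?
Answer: 353/48277 ≈ 0.0073120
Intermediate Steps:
(113 + (4*(5 + 0) + H*(-2))*12)/48277 = (113 + (4*(5 + 0) + 0*(-2))*12)/48277 = (113 + (4*5 + 0)*12)*(1/48277) = (113 + (20 + 0)*12)*(1/48277) = (113 + 20*12)*(1/48277) = (113 + 240)*(1/48277) = 353*(1/48277) = 353/48277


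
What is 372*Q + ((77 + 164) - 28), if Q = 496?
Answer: 184725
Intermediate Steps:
372*Q + ((77 + 164) - 28) = 372*496 + ((77 + 164) - 28) = 184512 + (241 - 28) = 184512 + 213 = 184725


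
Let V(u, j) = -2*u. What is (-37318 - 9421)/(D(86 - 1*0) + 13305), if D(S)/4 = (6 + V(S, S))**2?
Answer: -6677/17647 ≈ -0.37836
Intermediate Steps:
D(S) = 4*(6 - 2*S)**2
(-37318 - 9421)/(D(86 - 1*0) + 13305) = (-37318 - 9421)/(16*(-3 + (86 - 1*0))**2 + 13305) = -46739/(16*(-3 + (86 + 0))**2 + 13305) = -46739/(16*(-3 + 86)**2 + 13305) = -46739/(16*83**2 + 13305) = -46739/(16*6889 + 13305) = -46739/(110224 + 13305) = -46739/123529 = -46739*1/123529 = -6677/17647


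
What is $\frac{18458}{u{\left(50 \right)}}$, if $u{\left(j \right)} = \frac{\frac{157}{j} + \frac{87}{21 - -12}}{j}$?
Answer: $\frac{507595000}{3177} \approx 1.5977 \cdot 10^{5}$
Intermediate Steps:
$u{\left(j \right)} = \frac{\frac{29}{11} + \frac{157}{j}}{j}$ ($u{\left(j \right)} = \frac{\frac{157}{j} + \frac{87}{21 + 12}}{j} = \frac{\frac{157}{j} + \frac{87}{33}}{j} = \frac{\frac{157}{j} + 87 \cdot \frac{1}{33}}{j} = \frac{\frac{157}{j} + \frac{29}{11}}{j} = \frac{\frac{29}{11} + \frac{157}{j}}{j}$)
$\frac{18458}{u{\left(50 \right)}} = \frac{18458}{\frac{1}{11} \cdot \frac{1}{2500} \left(1727 + 29 \cdot 50\right)} = \frac{18458}{\frac{1}{11} \cdot \frac{1}{2500} \left(1727 + 1450\right)} = \frac{18458}{\frac{1}{11} \cdot \frac{1}{2500} \cdot 3177} = \frac{18458}{\frac{3177}{27500}} = 18458 \cdot \frac{27500}{3177} = \frac{507595000}{3177}$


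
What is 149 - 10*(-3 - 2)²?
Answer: -101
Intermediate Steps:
149 - 10*(-3 - 2)² = 149 - 10*(-5)² = 149 - 10*25 = 149 - 250 = -101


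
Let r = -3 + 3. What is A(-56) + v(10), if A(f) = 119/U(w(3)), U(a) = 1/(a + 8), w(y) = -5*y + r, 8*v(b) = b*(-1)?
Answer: -3337/4 ≈ -834.25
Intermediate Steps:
v(b) = -b/8 (v(b) = (b*(-1))/8 = (-b)/8 = -b/8)
r = 0
w(y) = -5*y (w(y) = -5*y + 0 = -5*y)
U(a) = 1/(8 + a)
A(f) = -833 (A(f) = 119/(1/(8 - 5*3)) = 119/(1/(8 - 15)) = 119/(1/(-7)) = 119/(-⅐) = 119*(-7) = -833)
A(-56) + v(10) = -833 - ⅛*10 = -833 - 5/4 = -3337/4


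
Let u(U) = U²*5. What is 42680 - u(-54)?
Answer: 28100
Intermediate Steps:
u(U) = 5*U²
42680 - u(-54) = 42680 - 5*(-54)² = 42680 - 5*2916 = 42680 - 1*14580 = 42680 - 14580 = 28100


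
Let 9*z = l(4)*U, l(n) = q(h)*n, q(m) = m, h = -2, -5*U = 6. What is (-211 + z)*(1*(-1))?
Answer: 3149/15 ≈ 209.93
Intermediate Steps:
U = -6/5 (U = -⅕*6 = -6/5 ≈ -1.2000)
l(n) = -2*n
z = 16/15 (z = (-2*4*(-6/5))/9 = (-8*(-6/5))/9 = (⅑)*(48/5) = 16/15 ≈ 1.0667)
(-211 + z)*(1*(-1)) = (-211 + 16/15)*(1*(-1)) = -3149/15*(-1) = 3149/15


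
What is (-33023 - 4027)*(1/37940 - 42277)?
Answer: 5942780649195/3794 ≈ 1.5664e+9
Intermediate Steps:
(-33023 - 4027)*(1/37940 - 42277) = -37050*(1/37940 - 42277) = -37050*(-1603989379/37940) = 5942780649195/3794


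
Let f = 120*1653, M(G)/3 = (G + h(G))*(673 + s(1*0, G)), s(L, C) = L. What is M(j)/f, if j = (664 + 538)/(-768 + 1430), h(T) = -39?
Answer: -2070821/5471430 ≈ -0.37848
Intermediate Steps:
j = 601/331 (j = 1202/662 = 1202*(1/662) = 601/331 ≈ 1.8157)
M(G) = -78741 + 2019*G (M(G) = 3*((G - 39)*(673 + 1*0)) = 3*((-39 + G)*(673 + 0)) = 3*((-39 + G)*673) = 3*(-26247 + 673*G) = -78741 + 2019*G)
f = 198360
M(j)/f = (-78741 + 2019*(601/331))/198360 = (-78741 + 1213419/331)*(1/198360) = -24849852/331*1/198360 = -2070821/5471430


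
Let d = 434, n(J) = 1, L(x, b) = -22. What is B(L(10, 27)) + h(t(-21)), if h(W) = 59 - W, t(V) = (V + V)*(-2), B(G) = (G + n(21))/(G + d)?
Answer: -10321/412 ≈ -25.051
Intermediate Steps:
B(G) = (1 + G)/(434 + G) (B(G) = (G + 1)/(G + 434) = (1 + G)/(434 + G))
t(V) = -4*V (t(V) = (2*V)*(-2) = -4*V)
B(L(10, 27)) + h(t(-21)) = (1 - 22)/(434 - 22) + (59 - (-4)*(-21)) = -21/412 + (59 - 1*84) = (1/412)*(-21) + (59 - 84) = -21/412 - 25 = -10321/412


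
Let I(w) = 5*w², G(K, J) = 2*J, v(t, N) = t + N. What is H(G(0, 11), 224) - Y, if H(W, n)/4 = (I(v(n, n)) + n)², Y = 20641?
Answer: 4030008049503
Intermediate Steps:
v(t, N) = N + t
H(W, n) = 4*(n + 20*n²)² (H(W, n) = 4*(5*(n + n)² + n)² = 4*(5*(2*n)² + n)² = 4*(5*(4*n²) + n)² = 4*(20*n² + n)² = 4*(n + 20*n²)²)
H(G(0, 11), 224) - Y = 4*224²*(1 + 20*224)² - 1*20641 = 4*50176*(1 + 4480)² - 20641 = 4*50176*4481² - 20641 = 4*50176*20079361 - 20641 = 4030008070144 - 20641 = 4030008049503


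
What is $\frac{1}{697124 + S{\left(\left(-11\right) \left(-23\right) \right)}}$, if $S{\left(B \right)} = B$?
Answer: $\frac{1}{697377} \approx 1.4339 \cdot 10^{-6}$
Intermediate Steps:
$\frac{1}{697124 + S{\left(\left(-11\right) \left(-23\right) \right)}} = \frac{1}{697124 - -253} = \frac{1}{697124 + 253} = \frac{1}{697377}$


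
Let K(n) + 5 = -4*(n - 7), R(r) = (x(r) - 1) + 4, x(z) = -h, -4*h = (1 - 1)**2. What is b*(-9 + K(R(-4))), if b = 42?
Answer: 84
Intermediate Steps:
h = 0 (h = -(1 - 1)**2/4 = -1/4*0**2 = -1/4*0 = 0)
x(z) = 0 (x(z) = -1*0 = 0)
R(r) = 3 (R(r) = (0 - 1) + 4 = -1 + 4 = 3)
K(n) = 23 - 4*n (K(n) = -5 - 4*(n - 7) = -5 - 4*(-7 + n) = -5 + (28 - 4*n) = 23 - 4*n)
b*(-9 + K(R(-4))) = 42*(-9 + (23 - 4*3)) = 42*(-9 + (23 - 12)) = 42*(-9 + 11) = 42*2 = 84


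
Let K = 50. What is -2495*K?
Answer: -124750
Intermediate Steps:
-2495*K = -2495*50 = -1*124750 = -124750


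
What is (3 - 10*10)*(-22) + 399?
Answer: 2533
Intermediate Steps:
(3 - 10*10)*(-22) + 399 = (3 - 100)*(-22) + 399 = -97*(-22) + 399 = 2134 + 399 = 2533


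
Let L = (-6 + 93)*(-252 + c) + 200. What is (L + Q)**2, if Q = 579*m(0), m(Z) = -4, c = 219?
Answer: 24870169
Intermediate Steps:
Q = -2316 (Q = 579*(-4) = -2316)
L = -2671 (L = (-6 + 93)*(-252 + 219) + 200 = 87*(-33) + 200 = -2871 + 200 = -2671)
(L + Q)**2 = (-2671 - 2316)**2 = (-4987)**2 = 24870169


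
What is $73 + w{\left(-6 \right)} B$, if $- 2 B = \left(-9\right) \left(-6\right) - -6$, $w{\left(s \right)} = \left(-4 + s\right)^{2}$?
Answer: $-2927$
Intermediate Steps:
$B = -30$ ($B = - \frac{\left(-9\right) \left(-6\right) - -6}{2} = - \frac{54 + 6}{2} = \left(- \frac{1}{2}\right) 60 = -30$)
$73 + w{\left(-6 \right)} B = 73 + \left(-4 - 6\right)^{2} \left(-30\right) = 73 + \left(-10\right)^{2} \left(-30\right) = 73 + 100 \left(-30\right) = 73 - 3000 = -2927$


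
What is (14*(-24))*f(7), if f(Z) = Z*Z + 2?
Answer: -17136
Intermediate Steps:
f(Z) = 2 + Z**2 (f(Z) = Z**2 + 2 = 2 + Z**2)
(14*(-24))*f(7) = (14*(-24))*(2 + 7**2) = -336*(2 + 49) = -336*51 = -17136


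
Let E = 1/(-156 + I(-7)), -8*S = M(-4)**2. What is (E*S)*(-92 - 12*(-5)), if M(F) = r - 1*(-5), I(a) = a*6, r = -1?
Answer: -32/99 ≈ -0.32323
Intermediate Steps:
I(a) = 6*a
M(F) = 4 (M(F) = -1 - 1*(-5) = -1 + 5 = 4)
S = -2 (S = -1/8*4**2 = -1/8*16 = -2)
E = -1/198 (E = 1/(-156 + 6*(-7)) = 1/(-156 - 42) = 1/(-198) = -1/198 ≈ -0.0050505)
(E*S)*(-92 - 12*(-5)) = (-1/198*(-2))*(-92 - 12*(-5)) = (-92 + 60)/99 = (1/99)*(-32) = -32/99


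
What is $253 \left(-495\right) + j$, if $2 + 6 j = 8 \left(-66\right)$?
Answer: $- \frac{375970}{3} \approx -1.2532 \cdot 10^{5}$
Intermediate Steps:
$j = - \frac{265}{3}$ ($j = - \frac{1}{3} + \frac{8 \left(-66\right)}{6} = - \frac{1}{3} + \frac{1}{6} \left(-528\right) = - \frac{1}{3} - 88 = - \frac{265}{3} \approx -88.333$)
$253 \left(-495\right) + j = 253 \left(-495\right) - \frac{265}{3} = -125235 - \frac{265}{3} = - \frac{375970}{3}$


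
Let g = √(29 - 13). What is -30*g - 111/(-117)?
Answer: -4643/39 ≈ -119.05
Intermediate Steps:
g = 4 (g = √16 = 4)
-30*g - 111/(-117) = -30*4 - 111/(-117) = -120 - 111*(-1/117) = -120 + 37/39 = -4643/39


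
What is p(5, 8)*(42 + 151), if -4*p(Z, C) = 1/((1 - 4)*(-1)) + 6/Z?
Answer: -4439/60 ≈ -73.983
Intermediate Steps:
p(Z, C) = -1/12 - 3/(2*Z) (p(Z, C) = -(1/((1 - 4)*(-1)) + 6/Z)/4 = -(-1/(-3) + 6/Z)/4 = -(-⅓*(-1) + 6/Z)/4 = -(⅓ + 6/Z)/4 = -1/12 - 3/(2*Z))
p(5, 8)*(42 + 151) = ((1/12)*(-18 - 1*5)/5)*(42 + 151) = ((1/12)*(⅕)*(-18 - 5))*193 = ((1/12)*(⅕)*(-23))*193 = -23/60*193 = -4439/60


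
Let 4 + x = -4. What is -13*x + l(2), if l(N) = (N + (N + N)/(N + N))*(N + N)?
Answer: 116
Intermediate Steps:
x = -8 (x = -4 - 4 = -8)
l(N) = 2*N*(1 + N) (l(N) = (N + (2*N)/((2*N)))*(2*N) = (N + (2*N)*(1/(2*N)))*(2*N) = (N + 1)*(2*N) = (1 + N)*(2*N) = 2*N*(1 + N))
-13*x + l(2) = -13*(-8) + 2*2*(1 + 2) = 104 + 2*2*3 = 104 + 12 = 116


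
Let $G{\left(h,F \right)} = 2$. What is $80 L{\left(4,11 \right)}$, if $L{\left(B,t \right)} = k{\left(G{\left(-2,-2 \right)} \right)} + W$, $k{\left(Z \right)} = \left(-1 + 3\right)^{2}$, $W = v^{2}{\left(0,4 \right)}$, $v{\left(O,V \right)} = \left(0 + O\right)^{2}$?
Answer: $320$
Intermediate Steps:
$v{\left(O,V \right)} = O^{2}$
$W = 0$ ($W = \left(0^{2}\right)^{2} = 0^{2} = 0$)
$k{\left(Z \right)} = 4$ ($k{\left(Z \right)} = 2^{2} = 4$)
$L{\left(B,t \right)} = 4$ ($L{\left(B,t \right)} = 4 + 0 = 4$)
$80 L{\left(4,11 \right)} = 80 \cdot 4 = 320$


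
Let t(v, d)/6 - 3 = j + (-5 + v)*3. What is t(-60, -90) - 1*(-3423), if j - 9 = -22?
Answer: 2193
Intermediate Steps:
j = -13 (j = 9 - 22 = -13)
t(v, d) = -150 + 18*v (t(v, d) = 18 + 6*(-13 + (-5 + v)*3) = 18 + 6*(-13 + (-15 + 3*v)) = 18 + 6*(-28 + 3*v) = 18 + (-168 + 18*v) = -150 + 18*v)
t(-60, -90) - 1*(-3423) = (-150 + 18*(-60)) - 1*(-3423) = (-150 - 1080) + 3423 = -1230 + 3423 = 2193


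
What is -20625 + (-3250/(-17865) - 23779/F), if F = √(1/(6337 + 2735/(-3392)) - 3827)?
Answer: -73692475/3573 + 71337*I*√196419459440151611/82251292771 ≈ -20625.0 + 384.38*I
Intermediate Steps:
F = I*√196419459440151611/7164123 (F = √(1/(6337 + 2735*(-1/3392)) - 3827) = √(1/(6337 - 2735/3392) - 3827) = √(1/(21492369/3392) - 3827) = √(3392/21492369 - 3827) = √(-82251292771/21492369) = I*√196419459440151611/7164123 ≈ 61.863*I)
-20625 + (-3250/(-17865) - 23779/F) = -20625 + (-3250/(-17865) - 23779*(-3*I*√196419459440151611/82251292771)) = -20625 + (-3250*(-1/17865) - (-71337)*I*√196419459440151611/82251292771) = -20625 + (650/3573 + 71337*I*√196419459440151611/82251292771) = -73692475/3573 + 71337*I*√196419459440151611/82251292771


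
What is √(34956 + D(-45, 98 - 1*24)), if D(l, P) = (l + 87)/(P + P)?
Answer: √191420610/74 ≈ 186.97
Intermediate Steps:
D(l, P) = (87 + l)/(2*P) (D(l, P) = (87 + l)/((2*P)) = (87 + l)*(1/(2*P)) = (87 + l)/(2*P))
√(34956 + D(-45, 98 - 1*24)) = √(34956 + (87 - 45)/(2*(98 - 1*24))) = √(34956 + (½)*42/(98 - 24)) = √(34956 + (½)*42/74) = √(34956 + (½)*(1/74)*42) = √(34956 + 21/74) = √(2586765/74) = √191420610/74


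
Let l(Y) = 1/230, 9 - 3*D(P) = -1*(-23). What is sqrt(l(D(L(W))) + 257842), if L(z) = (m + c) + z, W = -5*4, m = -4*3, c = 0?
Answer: sqrt(13639842030)/230 ≈ 507.78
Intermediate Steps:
m = -12
W = -20
L(z) = -12 + z (L(z) = (-12 + 0) + z = -12 + z)
D(P) = -14/3 (D(P) = 3 - (-1)*(-23)/3 = 3 - 1/3*23 = 3 - 23/3 = -14/3)
l(Y) = 1/230
sqrt(l(D(L(W))) + 257842) = sqrt(1/230 + 257842) = sqrt(59303661/230) = sqrt(13639842030)/230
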